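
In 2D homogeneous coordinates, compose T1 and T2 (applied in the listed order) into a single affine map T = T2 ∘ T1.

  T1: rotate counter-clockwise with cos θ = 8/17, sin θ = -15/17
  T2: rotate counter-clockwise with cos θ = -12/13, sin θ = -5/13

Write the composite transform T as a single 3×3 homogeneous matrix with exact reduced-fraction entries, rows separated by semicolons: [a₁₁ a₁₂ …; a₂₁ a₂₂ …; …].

T = [-171/221 -140/221 0; 140/221 -171/221 0; 0 0 1]

T1 = [8/17 15/17 0; -15/17 8/17 0; 0 0 1]
T2·T1 = [-171/221 -140/221 0; 140/221 -171/221 0; 0 0 1]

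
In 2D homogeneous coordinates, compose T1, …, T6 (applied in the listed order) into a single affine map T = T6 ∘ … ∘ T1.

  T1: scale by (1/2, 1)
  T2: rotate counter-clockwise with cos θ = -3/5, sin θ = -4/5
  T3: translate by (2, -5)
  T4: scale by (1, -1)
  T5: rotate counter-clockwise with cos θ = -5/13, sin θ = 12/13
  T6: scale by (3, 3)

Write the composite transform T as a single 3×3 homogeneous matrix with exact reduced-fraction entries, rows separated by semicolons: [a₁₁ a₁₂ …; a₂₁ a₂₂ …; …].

T1 = [1/2 0 0; 0 1 0; 0 0 1]
T2·T1 = [-3/10 4/5 0; -2/5 -3/5 0; 0 0 1]
T3·…·T1 = [-3/10 4/5 2; -2/5 -3/5 -5; 0 0 1]
T4·…·T1 = [-3/10 4/5 2; 2/5 3/5 5; 0 0 1]
T5·…·T1 = [-33/130 -56/65 -70/13; -28/65 33/65 -1/13; 0 0 1]
T6·…·T1 = [-99/130 -168/65 -210/13; -84/65 99/65 -3/13; 0 0 1]

T = [-99/130 -168/65 -210/13; -84/65 99/65 -3/13; 0 0 1]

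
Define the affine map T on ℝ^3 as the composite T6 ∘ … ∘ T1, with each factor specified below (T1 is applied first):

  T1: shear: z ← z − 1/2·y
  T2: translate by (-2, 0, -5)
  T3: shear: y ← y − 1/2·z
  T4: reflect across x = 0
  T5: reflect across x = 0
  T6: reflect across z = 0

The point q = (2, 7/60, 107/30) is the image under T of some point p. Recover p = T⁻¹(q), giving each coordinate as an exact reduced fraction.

p = (4, -5/3, 3/5)

T1 = [1 0 0 0; 0 1 0 0; 0 -1/2 1 0; 0 0 0 1]
T2·T1 = [1 0 0 -2; 0 1 0 0; 0 -1/2 1 -5; 0 0 0 1]
T3·…·T1 = [1 0 0 -2; 0 5/4 -1/2 5/2; 0 -1/2 1 -5; 0 0 0 1]
T4·…·T1 = [-1 0 0 2; 0 5/4 -1/2 5/2; 0 -1/2 1 -5; 0 0 0 1]
T5·…·T1 = [1 0 0 -2; 0 5/4 -1/2 5/2; 0 -1/2 1 -5; 0 0 0 1]
T6·…·T1 = [1 0 0 -2; 0 5/4 -1/2 5/2; 0 1/2 -1 5; 0 0 0 1]
det M = -1; M⁻¹ = [1 0 0 2; 0 1 -1/2 0; 0 1/2 -5/4 5; 0 0 0 1]
M⁻¹ · (2, 7/60, 107/30)ᵀ = (4, -5/3, 3/5)ᵀ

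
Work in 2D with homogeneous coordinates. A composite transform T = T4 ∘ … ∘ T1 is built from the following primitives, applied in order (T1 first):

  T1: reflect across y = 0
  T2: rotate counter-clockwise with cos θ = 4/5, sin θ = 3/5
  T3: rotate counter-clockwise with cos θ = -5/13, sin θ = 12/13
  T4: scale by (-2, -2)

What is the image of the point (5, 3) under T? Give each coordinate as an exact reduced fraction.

T1 reflect across y = 0: (5, 3) → (5, -3)
T2 rotate counter-clockwise with cos θ = 4/5, sin θ = 3/5: (5, -3) → (29/5, 3/5)
T3 rotate counter-clockwise with cos θ = -5/13, sin θ = 12/13: (29/5, 3/5) → (-181/65, 333/65)
T4 scale by (-2, -2): (-181/65, 333/65) → (362/65, -666/65)

T(p) = (362/65, -666/65)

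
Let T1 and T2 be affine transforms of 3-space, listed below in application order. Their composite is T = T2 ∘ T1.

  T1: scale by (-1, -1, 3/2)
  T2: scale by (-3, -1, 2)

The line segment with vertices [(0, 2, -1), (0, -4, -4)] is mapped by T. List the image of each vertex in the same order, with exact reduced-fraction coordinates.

image vertices: (0, 2, -3), (0, -4, -12)

T1 scale by (-1, -1, 3/2): (0, 2, -1) → (0, -2, -3/2); (0, -4, -4) → (0, 4, -6)
T2 scale by (-3, -1, 2): (0, -2, -3/2) → (0, 2, -3); (0, 4, -6) → (0, -4, -12)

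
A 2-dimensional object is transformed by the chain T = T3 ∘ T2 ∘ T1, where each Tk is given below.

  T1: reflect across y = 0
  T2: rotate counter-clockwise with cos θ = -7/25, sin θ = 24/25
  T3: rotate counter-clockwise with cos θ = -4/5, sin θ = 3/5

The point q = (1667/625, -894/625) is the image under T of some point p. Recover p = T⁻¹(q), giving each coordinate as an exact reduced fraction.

p = (2/5, -3)

T1 = [1 0 0; 0 -1 0; 0 0 1]
T2·T1 = [-7/25 24/25 0; 24/25 7/25 0; 0 0 1]
T3·…·T1 = [-44/125 -117/125 0; -117/125 44/125 0; 0 0 1]
det M = -1; M⁻¹ = [-44/125 -117/125 0; -117/125 44/125 0; 0 0 1]
M⁻¹ · (1667/625, -894/625)ᵀ = (2/5, -3)ᵀ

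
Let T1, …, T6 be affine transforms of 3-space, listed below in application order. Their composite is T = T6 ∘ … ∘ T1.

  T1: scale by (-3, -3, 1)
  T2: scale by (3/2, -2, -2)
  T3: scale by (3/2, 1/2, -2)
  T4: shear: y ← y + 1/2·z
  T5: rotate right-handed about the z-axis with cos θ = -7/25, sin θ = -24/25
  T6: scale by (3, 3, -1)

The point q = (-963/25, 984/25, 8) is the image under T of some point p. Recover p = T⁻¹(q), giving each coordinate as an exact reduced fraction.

T1 = [-3 0 0 0; 0 -3 0 0; 0 0 1 0; 0 0 0 1]
T2·T1 = [-9/2 0 0 0; 0 6 0 0; 0 0 -2 0; 0 0 0 1]
T3·…·T1 = [-27/4 0 0 0; 0 3 0 0; 0 0 4 0; 0 0 0 1]
T4·…·T1 = [-27/4 0 0 0; 0 3 2 0; 0 0 4 0; 0 0 0 1]
T5·…·T1 = [189/100 72/25 48/25 0; 162/25 -21/25 -14/25 0; 0 0 4 0; 0 0 0 1]
T6·…·T1 = [567/100 216/25 144/25 0; 486/25 -63/25 -42/25 0; 0 0 -4 0; 0 0 0 1]
det M = 729; M⁻¹ = [28/2025 32/675 0 0; 8/75 -7/225 1/6 0; 0 0 -1/4 0; 0 0 0 1]
M⁻¹ · (-963/25, 984/25, 8)ᵀ = (4/3, -4, -2)ᵀ

p = (4/3, -4, -2)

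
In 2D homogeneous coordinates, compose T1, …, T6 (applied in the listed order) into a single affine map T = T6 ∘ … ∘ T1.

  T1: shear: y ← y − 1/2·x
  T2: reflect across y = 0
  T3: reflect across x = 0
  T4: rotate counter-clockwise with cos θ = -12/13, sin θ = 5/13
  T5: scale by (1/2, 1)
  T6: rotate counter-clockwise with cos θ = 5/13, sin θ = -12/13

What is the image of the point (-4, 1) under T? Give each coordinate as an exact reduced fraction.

T1 shear: y ← y − 1/2·x: (-4, 1) → (-4, 3)
T2 reflect across y = 0: (-4, 3) → (-4, -3)
T3 reflect across x = 0: (-4, -3) → (4, -3)
T4 rotate counter-clockwise with cos θ = -12/13, sin θ = 5/13: (4, -3) → (-33/13, 56/13)
T5 scale by (1/2, 1): (-33/13, 56/13) → (-33/26, 56/13)
T6 rotate counter-clockwise with cos θ = 5/13, sin θ = -12/13: (-33/26, 56/13) → (1179/338, 478/169)

T(p) = (1179/338, 478/169)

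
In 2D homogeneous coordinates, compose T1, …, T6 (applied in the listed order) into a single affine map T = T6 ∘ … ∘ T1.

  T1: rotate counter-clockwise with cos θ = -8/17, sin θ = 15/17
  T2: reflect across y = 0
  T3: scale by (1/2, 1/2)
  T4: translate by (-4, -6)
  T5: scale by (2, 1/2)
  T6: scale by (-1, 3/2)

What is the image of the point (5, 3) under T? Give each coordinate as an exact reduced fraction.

T(p) = (13, -45/8)

T1 rotate counter-clockwise with cos θ = -8/17, sin θ = 15/17: (5, 3) → (-5, 3)
T2 reflect across y = 0: (-5, 3) → (-5, -3)
T3 scale by (1/2, 1/2): (-5, -3) → (-5/2, -3/2)
T4 translate by (-4, -6): (-5/2, -3/2) → (-13/2, -15/2)
T5 scale by (2, 1/2): (-13/2, -15/2) → (-13, -15/4)
T6 scale by (-1, 3/2): (-13, -15/4) → (13, -45/8)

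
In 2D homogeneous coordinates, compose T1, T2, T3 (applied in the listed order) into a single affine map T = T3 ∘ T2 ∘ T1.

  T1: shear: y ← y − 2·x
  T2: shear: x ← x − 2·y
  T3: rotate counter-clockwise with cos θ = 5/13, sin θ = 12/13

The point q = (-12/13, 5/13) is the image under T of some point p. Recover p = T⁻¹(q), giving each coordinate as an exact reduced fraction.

T1 = [1 0 0; -2 1 0; 0 0 1]
T2·T1 = [5 -2 0; -2 1 0; 0 0 1]
T3·…·T1 = [49/13 -22/13 0; 50/13 -19/13 0; 0 0 1]
det M = 1; M⁻¹ = [-19/13 22/13 0; -50/13 49/13 0; 0 0 1]
M⁻¹ · (-12/13, 5/13)ᵀ = (2, 5)ᵀ

p = (2, 5)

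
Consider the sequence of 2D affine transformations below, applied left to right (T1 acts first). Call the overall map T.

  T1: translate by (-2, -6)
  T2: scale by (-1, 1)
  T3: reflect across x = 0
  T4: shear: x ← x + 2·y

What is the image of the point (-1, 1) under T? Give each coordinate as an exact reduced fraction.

T(p) = (-13, -5)

T1 translate by (-2, -6): (-1, 1) → (-3, -5)
T2 scale by (-1, 1): (-3, -5) → (3, -5)
T3 reflect across x = 0: (3, -5) → (-3, -5)
T4 shear: x ← x + 2·y: (-3, -5) → (-13, -5)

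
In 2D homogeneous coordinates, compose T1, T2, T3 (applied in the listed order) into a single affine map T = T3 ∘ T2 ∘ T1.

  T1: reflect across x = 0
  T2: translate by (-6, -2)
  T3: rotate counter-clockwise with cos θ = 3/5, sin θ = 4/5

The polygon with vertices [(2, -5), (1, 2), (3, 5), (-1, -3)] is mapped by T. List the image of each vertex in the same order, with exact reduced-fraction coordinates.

T1 reflect across x = 0: (2, -5) → (-2, -5); (1, 2) → (-1, 2); (3, 5) → (-3, 5); (-1, -3) → (1, -3)
T2 translate by (-6, -2): (-2, -5) → (-8, -7); (-1, 2) → (-7, 0); (-3, 5) → (-9, 3); (1, -3) → (-5, -5)
T3 rotate counter-clockwise with cos θ = 3/5, sin θ = 4/5: (-8, -7) → (4/5, -53/5); (-7, 0) → (-21/5, -28/5); (-9, 3) → (-39/5, -27/5); (-5, -5) → (1, -7)

image vertices: (4/5, -53/5), (-21/5, -28/5), (-39/5, -27/5), (1, -7)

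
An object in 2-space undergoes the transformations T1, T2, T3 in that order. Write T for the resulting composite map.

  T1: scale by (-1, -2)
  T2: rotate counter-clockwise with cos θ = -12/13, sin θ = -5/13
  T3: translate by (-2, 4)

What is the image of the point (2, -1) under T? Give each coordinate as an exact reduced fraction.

T1 scale by (-1, -2): (2, -1) → (-2, 2)
T2 rotate counter-clockwise with cos θ = -12/13, sin θ = -5/13: (-2, 2) → (34/13, -14/13)
T3 translate by (-2, 4): (34/13, -14/13) → (8/13, 38/13)

T(p) = (8/13, 38/13)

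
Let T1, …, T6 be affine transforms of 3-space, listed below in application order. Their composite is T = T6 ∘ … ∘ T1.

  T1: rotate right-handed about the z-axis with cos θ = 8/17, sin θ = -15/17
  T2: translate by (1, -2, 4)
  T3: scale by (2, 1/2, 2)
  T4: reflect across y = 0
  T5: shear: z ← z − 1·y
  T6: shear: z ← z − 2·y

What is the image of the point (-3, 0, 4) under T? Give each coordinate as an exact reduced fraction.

T(p) = (-14/17, -11/34, 577/34)

T1 rotate right-handed about the z-axis with cos θ = 8/17, sin θ = -15/17: (-3, 0, 4) → (-24/17, 45/17, 4)
T2 translate by (1, -2, 4): (-24/17, 45/17, 4) → (-7/17, 11/17, 8)
T3 scale by (2, 1/2, 2): (-7/17, 11/17, 8) → (-14/17, 11/34, 16)
T4 reflect across y = 0: (-14/17, 11/34, 16) → (-14/17, -11/34, 16)
T5 shear: z ← z − 1·y: (-14/17, -11/34, 16) → (-14/17, -11/34, 555/34)
T6 shear: z ← z − 2·y: (-14/17, -11/34, 555/34) → (-14/17, -11/34, 577/34)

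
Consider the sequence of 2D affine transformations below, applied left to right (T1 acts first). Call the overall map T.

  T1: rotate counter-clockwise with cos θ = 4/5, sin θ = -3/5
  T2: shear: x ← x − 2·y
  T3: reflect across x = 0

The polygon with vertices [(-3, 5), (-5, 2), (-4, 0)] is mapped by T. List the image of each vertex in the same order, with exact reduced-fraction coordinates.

image vertices: (11, 29/5), (12, 23/5), (8, 12/5)

T1 rotate counter-clockwise with cos θ = 4/5, sin θ = -3/5: (-3, 5) → (3/5, 29/5); (-5, 2) → (-14/5, 23/5); (-4, 0) → (-16/5, 12/5)
T2 shear: x ← x − 2·y: (3/5, 29/5) → (-11, 29/5); (-14/5, 23/5) → (-12, 23/5); (-16/5, 12/5) → (-8, 12/5)
T3 reflect across x = 0: (-11, 29/5) → (11, 29/5); (-12, 23/5) → (12, 23/5); (-8, 12/5) → (8, 12/5)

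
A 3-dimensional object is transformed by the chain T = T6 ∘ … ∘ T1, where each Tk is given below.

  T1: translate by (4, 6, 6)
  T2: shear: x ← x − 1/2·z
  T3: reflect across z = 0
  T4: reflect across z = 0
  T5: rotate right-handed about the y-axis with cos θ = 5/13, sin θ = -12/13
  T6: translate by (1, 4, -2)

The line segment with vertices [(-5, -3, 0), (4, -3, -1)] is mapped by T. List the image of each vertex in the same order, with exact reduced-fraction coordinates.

T1 translate by (4, 6, 6): (-5, -3, 0) → (-1, 3, 6); (4, -3, -1) → (8, 3, 5)
T2 shear: x ← x − 1/2·z: (-1, 3, 6) → (-4, 3, 6); (8, 3, 5) → (11/2, 3, 5)
T3 reflect across z = 0: (-4, 3, 6) → (-4, 3, -6); (11/2, 3, 5) → (11/2, 3, -5)
T4 reflect across z = 0: (-4, 3, -6) → (-4, 3, 6); (11/2, 3, -5) → (11/2, 3, 5)
T5 rotate right-handed about the y-axis with cos θ = 5/13, sin θ = -12/13: (-4, 3, 6) → (-92/13, 3, -18/13); (11/2, 3, 5) → (-5/2, 3, 7)
T6 translate by (1, 4, -2): (-92/13, 3, -18/13) → (-79/13, 7, -44/13); (-5/2, 3, 7) → (-3/2, 7, 5)

image vertices: (-79/13, 7, -44/13), (-3/2, 7, 5)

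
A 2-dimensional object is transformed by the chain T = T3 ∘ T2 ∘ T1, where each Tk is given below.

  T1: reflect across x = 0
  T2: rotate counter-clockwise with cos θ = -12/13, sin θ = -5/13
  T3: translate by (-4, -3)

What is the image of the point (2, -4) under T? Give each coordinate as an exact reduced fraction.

T(p) = (-48/13, 19/13)

T1 reflect across x = 0: (2, -4) → (-2, -4)
T2 rotate counter-clockwise with cos θ = -12/13, sin θ = -5/13: (-2, -4) → (4/13, 58/13)
T3 translate by (-4, -3): (4/13, 58/13) → (-48/13, 19/13)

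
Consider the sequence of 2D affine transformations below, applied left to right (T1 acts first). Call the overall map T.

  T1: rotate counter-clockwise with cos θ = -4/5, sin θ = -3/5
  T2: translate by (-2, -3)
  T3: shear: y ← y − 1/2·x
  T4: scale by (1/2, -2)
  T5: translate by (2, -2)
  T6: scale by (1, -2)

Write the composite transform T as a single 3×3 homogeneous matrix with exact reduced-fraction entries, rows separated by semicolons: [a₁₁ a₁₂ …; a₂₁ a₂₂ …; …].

T = [-2/5 3/10 1; -4/5 -22/5 -4; 0 0 1]

T1 = [-4/5 3/5 0; -3/5 -4/5 0; 0 0 1]
T2·T1 = [-4/5 3/5 -2; -3/5 -4/5 -3; 0 0 1]
T3·…·T1 = [-4/5 3/5 -2; -1/5 -11/10 -2; 0 0 1]
T4·…·T1 = [-2/5 3/10 -1; 2/5 11/5 4; 0 0 1]
T5·…·T1 = [-2/5 3/10 1; 2/5 11/5 2; 0 0 1]
T6·…·T1 = [-2/5 3/10 1; -4/5 -22/5 -4; 0 0 1]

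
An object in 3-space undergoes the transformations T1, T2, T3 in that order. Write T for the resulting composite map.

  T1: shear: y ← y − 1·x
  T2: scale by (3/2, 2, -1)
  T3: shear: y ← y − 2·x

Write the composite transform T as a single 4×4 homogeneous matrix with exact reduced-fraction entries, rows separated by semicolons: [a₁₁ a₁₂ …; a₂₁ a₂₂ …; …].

T1 = [1 0 0 0; -1 1 0 0; 0 0 1 0; 0 0 0 1]
T2·T1 = [3/2 0 0 0; -2 2 0 0; 0 0 -1 0; 0 0 0 1]
T3·…·T1 = [3/2 0 0 0; -5 2 0 0; 0 0 -1 0; 0 0 0 1]

T = [3/2 0 0 0; -5 2 0 0; 0 0 -1 0; 0 0 0 1]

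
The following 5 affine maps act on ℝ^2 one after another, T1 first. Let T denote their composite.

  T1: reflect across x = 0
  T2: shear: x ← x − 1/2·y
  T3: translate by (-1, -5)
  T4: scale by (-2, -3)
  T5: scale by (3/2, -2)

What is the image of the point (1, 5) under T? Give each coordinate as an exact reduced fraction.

T1 reflect across x = 0: (1, 5) → (-1, 5)
T2 shear: x ← x − 1/2·y: (-1, 5) → (-7/2, 5)
T3 translate by (-1, -5): (-7/2, 5) → (-9/2, 0)
T4 scale by (-2, -3): (-9/2, 0) → (9, 0)
T5 scale by (3/2, -2): (9, 0) → (27/2, 0)

T(p) = (27/2, 0)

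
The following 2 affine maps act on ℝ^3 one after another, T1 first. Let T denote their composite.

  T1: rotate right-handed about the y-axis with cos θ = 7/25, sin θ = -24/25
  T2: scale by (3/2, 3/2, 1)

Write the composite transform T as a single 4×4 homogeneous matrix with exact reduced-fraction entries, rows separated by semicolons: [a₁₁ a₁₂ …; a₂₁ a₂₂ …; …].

T = [21/50 0 -36/25 0; 0 3/2 0 0; 24/25 0 7/25 0; 0 0 0 1]

T1 = [7/25 0 -24/25 0; 0 1 0 0; 24/25 0 7/25 0; 0 0 0 1]
T2·T1 = [21/50 0 -36/25 0; 0 3/2 0 0; 24/25 0 7/25 0; 0 0 0 1]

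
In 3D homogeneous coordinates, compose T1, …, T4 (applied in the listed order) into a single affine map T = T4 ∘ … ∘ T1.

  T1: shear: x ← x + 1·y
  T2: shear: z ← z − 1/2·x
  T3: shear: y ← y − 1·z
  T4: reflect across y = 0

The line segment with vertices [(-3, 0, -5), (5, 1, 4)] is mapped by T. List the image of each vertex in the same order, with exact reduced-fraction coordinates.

T1 shear: x ← x + 1·y: (-3, 0, -5) → (-3, 0, -5); (5, 1, 4) → (6, 1, 4)
T2 shear: z ← z − 1/2·x: (-3, 0, -5) → (-3, 0, -7/2); (6, 1, 4) → (6, 1, 1)
T3 shear: y ← y − 1·z: (-3, 0, -7/2) → (-3, 7/2, -7/2); (6, 1, 1) → (6, 0, 1)
T4 reflect across y = 0: (-3, 7/2, -7/2) → (-3, -7/2, -7/2); (6, 0, 1) → (6, 0, 1)

image vertices: (-3, -7/2, -7/2), (6, 0, 1)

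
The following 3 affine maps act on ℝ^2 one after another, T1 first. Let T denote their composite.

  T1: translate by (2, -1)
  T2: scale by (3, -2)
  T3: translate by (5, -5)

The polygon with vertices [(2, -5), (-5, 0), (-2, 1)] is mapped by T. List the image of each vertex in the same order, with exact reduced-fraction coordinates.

T1 translate by (2, -1): (2, -5) → (4, -6); (-5, 0) → (-3, -1); (-2, 1) → (0, 0)
T2 scale by (3, -2): (4, -6) → (12, 12); (-3, -1) → (-9, 2); (0, 0) → (0, 0)
T3 translate by (5, -5): (12, 12) → (17, 7); (-9, 2) → (-4, -3); (0, 0) → (5, -5)

image vertices: (17, 7), (-4, -3), (5, -5)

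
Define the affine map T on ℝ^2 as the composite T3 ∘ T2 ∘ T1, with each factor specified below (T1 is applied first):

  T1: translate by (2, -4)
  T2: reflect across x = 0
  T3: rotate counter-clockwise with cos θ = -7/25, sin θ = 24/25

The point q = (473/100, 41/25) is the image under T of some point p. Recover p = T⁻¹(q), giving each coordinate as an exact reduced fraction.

T1 = [1 0 2; 0 1 -4; 0 0 1]
T2·T1 = [-1 0 -2; 0 1 -4; 0 0 1]
T3·…·T1 = [7/25 -24/25 22/5; -24/25 -7/25 -4/5; 0 0 1]
det M = -1; M⁻¹ = [7/25 -24/25 -2; -24/25 -7/25 4; 0 0 1]
M⁻¹ · (473/100, 41/25)ᵀ = (-9/4, -1)ᵀ

p = (-9/4, -1)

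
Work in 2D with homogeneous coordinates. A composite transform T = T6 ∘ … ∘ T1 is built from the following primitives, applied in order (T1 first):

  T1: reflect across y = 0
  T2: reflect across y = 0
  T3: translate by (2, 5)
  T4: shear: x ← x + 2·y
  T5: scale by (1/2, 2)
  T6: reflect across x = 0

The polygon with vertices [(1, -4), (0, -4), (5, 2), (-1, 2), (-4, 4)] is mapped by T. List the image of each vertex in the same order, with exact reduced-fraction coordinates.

image vertices: (-5/2, 2), (-2, 2), (-21/2, 14), (-15/2, 14), (-8, 18)

T1 reflect across y = 0: (1, -4) → (1, 4); (0, -4) → (0, 4); (5, 2) → (5, -2); (-1, 2) → (-1, -2); (-4, 4) → (-4, -4)
T2 reflect across y = 0: (1, 4) → (1, -4); (0, 4) → (0, -4); (5, -2) → (5, 2); (-1, -2) → (-1, 2); (-4, -4) → (-4, 4)
T3 translate by (2, 5): (1, -4) → (3, 1); (0, -4) → (2, 1); (5, 2) → (7, 7); (-1, 2) → (1, 7); (-4, 4) → (-2, 9)
T4 shear: x ← x + 2·y: (3, 1) → (5, 1); (2, 1) → (4, 1); (7, 7) → (21, 7); (1, 7) → (15, 7); (-2, 9) → (16, 9)
T5 scale by (1/2, 2): (5, 1) → (5/2, 2); (4, 1) → (2, 2); (21, 7) → (21/2, 14); (15, 7) → (15/2, 14); (16, 9) → (8, 18)
T6 reflect across x = 0: (5/2, 2) → (-5/2, 2); (2, 2) → (-2, 2); (21/2, 14) → (-21/2, 14); (15/2, 14) → (-15/2, 14); (8, 18) → (-8, 18)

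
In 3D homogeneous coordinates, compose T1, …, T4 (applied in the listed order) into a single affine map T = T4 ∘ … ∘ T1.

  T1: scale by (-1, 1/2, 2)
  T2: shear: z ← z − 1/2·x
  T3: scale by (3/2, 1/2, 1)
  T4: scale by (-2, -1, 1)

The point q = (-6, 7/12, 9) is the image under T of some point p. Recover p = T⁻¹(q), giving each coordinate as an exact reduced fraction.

p = (-2, -7/3, 5)

T1 = [-1 0 0 0; 0 1/2 0 0; 0 0 2 0; 0 0 0 1]
T2·T1 = [-1 0 0 0; 0 1/2 0 0; 1/2 0 2 0; 0 0 0 1]
T3·…·T1 = [-3/2 0 0 0; 0 1/4 0 0; 1/2 0 2 0; 0 0 0 1]
T4·…·T1 = [3 0 0 0; 0 -1/4 0 0; 1/2 0 2 0; 0 0 0 1]
det M = -3/2; M⁻¹ = [1/3 0 0 0; 0 -4 0 0; -1/12 0 1/2 0; 0 0 0 1]
M⁻¹ · (-6, 7/12, 9)ᵀ = (-2, -7/3, 5)ᵀ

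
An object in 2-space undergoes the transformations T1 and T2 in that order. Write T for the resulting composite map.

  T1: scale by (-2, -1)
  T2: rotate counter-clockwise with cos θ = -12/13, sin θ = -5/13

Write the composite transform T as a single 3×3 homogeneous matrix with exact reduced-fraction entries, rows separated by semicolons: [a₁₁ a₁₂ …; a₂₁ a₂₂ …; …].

T = [24/13 -5/13 0; 10/13 12/13 0; 0 0 1]

T1 = [-2 0 0; 0 -1 0; 0 0 1]
T2·T1 = [24/13 -5/13 0; 10/13 12/13 0; 0 0 1]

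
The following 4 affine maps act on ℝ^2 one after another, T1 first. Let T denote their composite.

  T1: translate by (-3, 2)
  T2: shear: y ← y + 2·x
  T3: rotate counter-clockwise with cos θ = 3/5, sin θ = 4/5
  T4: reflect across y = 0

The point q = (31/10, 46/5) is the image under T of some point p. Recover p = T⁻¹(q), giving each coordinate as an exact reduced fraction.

p = (-5/2, 1)

T1 = [1 0 -3; 0 1 2; 0 0 1]
T2·T1 = [1 0 -3; 2 1 -4; 0 0 1]
T3·…·T1 = [-1 -4/5 7/5; 2 3/5 -24/5; 0 0 1]
T4·…·T1 = [-1 -4/5 7/5; -2 -3/5 24/5; 0 0 1]
det M = -1; M⁻¹ = [3/5 -4/5 3; -2 1 -2; 0 0 1]
M⁻¹ · (31/10, 46/5)ᵀ = (-5/2, 1)ᵀ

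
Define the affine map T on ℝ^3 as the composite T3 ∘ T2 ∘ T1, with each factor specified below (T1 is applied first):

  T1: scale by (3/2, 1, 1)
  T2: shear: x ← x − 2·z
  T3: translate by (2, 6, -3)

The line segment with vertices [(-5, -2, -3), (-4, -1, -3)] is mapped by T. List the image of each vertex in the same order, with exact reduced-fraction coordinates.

T1 scale by (3/2, 1, 1): (-5, -2, -3) → (-15/2, -2, -3); (-4, -1, -3) → (-6, -1, -3)
T2 shear: x ← x − 2·z: (-15/2, -2, -3) → (-3/2, -2, -3); (-6, -1, -3) → (0, -1, -3)
T3 translate by (2, 6, -3): (-3/2, -2, -3) → (1/2, 4, -6); (0, -1, -3) → (2, 5, -6)

image vertices: (1/2, 4, -6), (2, 5, -6)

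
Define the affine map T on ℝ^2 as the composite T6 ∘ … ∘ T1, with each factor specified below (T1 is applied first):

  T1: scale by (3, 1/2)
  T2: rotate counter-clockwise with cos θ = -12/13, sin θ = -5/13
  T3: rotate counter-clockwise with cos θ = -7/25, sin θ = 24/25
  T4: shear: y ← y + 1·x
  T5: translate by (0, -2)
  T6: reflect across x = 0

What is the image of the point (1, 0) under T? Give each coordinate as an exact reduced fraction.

T1 scale by (3, 1/2): (1, 0) → (3, 0)
T2 rotate counter-clockwise with cos θ = -12/13, sin θ = -5/13: (3, 0) → (-36/13, -15/13)
T3 rotate counter-clockwise with cos θ = -7/25, sin θ = 24/25: (-36/13, -15/13) → (612/325, -759/325)
T4 shear: y ← y + 1·x: (612/325, -759/325) → (612/325, -147/325)
T5 translate by (0, -2): (612/325, -147/325) → (612/325, -797/325)
T6 reflect across x = 0: (612/325, -797/325) → (-612/325, -797/325)

T(p) = (-612/325, -797/325)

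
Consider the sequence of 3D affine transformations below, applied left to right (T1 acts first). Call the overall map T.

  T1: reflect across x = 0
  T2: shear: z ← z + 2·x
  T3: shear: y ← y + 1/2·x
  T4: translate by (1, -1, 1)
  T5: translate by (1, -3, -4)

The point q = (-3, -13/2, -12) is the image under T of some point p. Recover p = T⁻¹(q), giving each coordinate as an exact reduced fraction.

p = (5, 0, 1)

T1 = [-1 0 0 0; 0 1 0 0; 0 0 1 0; 0 0 0 1]
T2·T1 = [-1 0 0 0; 0 1 0 0; -2 0 1 0; 0 0 0 1]
T3·…·T1 = [-1 0 0 0; -1/2 1 0 0; -2 0 1 0; 0 0 0 1]
T4·…·T1 = [-1 0 0 1; -1/2 1 0 -1; -2 0 1 1; 0 0 0 1]
T5·…·T1 = [-1 0 0 2; -1/2 1 0 -4; -2 0 1 -3; 0 0 0 1]
det M = -1; M⁻¹ = [-1 0 0 2; -1/2 1 0 5; -2 0 1 7; 0 0 0 1]
M⁻¹ · (-3, -13/2, -12)ᵀ = (5, 0, 1)ᵀ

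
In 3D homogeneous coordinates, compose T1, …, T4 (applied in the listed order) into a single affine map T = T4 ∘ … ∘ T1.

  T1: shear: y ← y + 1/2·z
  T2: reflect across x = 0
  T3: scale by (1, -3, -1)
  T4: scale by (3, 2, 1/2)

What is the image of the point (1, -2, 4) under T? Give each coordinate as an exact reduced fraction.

T(p) = (-3, 0, -2)

T1 shear: y ← y + 1/2·z: (1, -2, 4) → (1, 0, 4)
T2 reflect across x = 0: (1, 0, 4) → (-1, 0, 4)
T3 scale by (1, -3, -1): (-1, 0, 4) → (-1, 0, -4)
T4 scale by (3, 2, 1/2): (-1, 0, -4) → (-3, 0, -2)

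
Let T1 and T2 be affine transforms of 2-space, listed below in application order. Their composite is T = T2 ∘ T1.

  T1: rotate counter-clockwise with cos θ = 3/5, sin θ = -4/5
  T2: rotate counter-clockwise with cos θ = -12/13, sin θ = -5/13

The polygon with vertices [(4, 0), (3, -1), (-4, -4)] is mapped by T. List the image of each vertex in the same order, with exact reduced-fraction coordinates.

T1 rotate counter-clockwise with cos θ = 3/5, sin θ = -4/5: (4, 0) → (12/5, -16/5); (3, -1) → (1, -3); (-4, -4) → (-28/5, 4/5)
T2 rotate counter-clockwise with cos θ = -12/13, sin θ = -5/13: (12/5, -16/5) → (-224/65, 132/65); (1, -3) → (-27/13, 31/13); (-28/5, 4/5) → (356/65, 92/65)

image vertices: (-224/65, 132/65), (-27/13, 31/13), (356/65, 92/65)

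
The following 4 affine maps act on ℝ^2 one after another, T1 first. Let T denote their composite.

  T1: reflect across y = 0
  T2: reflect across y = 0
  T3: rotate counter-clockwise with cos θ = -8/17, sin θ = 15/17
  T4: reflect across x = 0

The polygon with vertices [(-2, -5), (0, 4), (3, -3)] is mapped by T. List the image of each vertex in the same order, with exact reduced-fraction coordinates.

T1 reflect across y = 0: (-2, -5) → (-2, 5); (0, 4) → (0, -4); (3, -3) → (3, 3)
T2 reflect across y = 0: (-2, 5) → (-2, -5); (0, -4) → (0, 4); (3, 3) → (3, -3)
T3 rotate counter-clockwise with cos θ = -8/17, sin θ = 15/17: (-2, -5) → (91/17, 10/17); (0, 4) → (-60/17, -32/17); (3, -3) → (21/17, 69/17)
T4 reflect across x = 0: (91/17, 10/17) → (-91/17, 10/17); (-60/17, -32/17) → (60/17, -32/17); (21/17, 69/17) → (-21/17, 69/17)

image vertices: (-91/17, 10/17), (60/17, -32/17), (-21/17, 69/17)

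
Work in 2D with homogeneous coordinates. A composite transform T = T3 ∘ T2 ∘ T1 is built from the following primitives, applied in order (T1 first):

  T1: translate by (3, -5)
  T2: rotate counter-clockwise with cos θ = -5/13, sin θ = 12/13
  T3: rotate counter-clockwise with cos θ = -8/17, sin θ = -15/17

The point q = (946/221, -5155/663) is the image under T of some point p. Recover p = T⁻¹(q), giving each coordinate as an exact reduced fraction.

p = (2, -7/3)

T1 = [1 0 3; 0 1 -5; 0 0 1]
T2·T1 = [-5/13 -12/13 45/13; 12/13 -5/13 61/13; 0 0 1]
T3·…·T1 = [220/221 21/221 555/221; -21/221 220/221 -1163/221; 0 0 1]
det M = 1; M⁻¹ = [220/221 -21/221 -3; 21/221 220/221 5; 0 0 1]
M⁻¹ · (946/221, -5155/663)ᵀ = (2, -7/3)ᵀ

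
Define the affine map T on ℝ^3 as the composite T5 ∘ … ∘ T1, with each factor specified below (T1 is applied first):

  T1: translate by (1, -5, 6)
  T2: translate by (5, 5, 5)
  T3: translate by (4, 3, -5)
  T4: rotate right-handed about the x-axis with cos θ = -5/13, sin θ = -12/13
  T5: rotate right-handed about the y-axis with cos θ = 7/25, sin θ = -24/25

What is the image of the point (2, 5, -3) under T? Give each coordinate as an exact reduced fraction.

T(p) = (3756/325, -4/13, 2967/325)

T1 translate by (1, -5, 6): (2, 5, -3) → (3, 0, 3)
T2 translate by (5, 5, 5): (3, 0, 3) → (8, 5, 8)
T3 translate by (4, 3, -5): (8, 5, 8) → (12, 8, 3)
T4 rotate right-handed about the x-axis with cos θ = -5/13, sin θ = -12/13: (12, 8, 3) → (12, -4/13, -111/13)
T5 rotate right-handed about the y-axis with cos θ = 7/25, sin θ = -24/25: (12, -4/13, -111/13) → (3756/325, -4/13, 2967/325)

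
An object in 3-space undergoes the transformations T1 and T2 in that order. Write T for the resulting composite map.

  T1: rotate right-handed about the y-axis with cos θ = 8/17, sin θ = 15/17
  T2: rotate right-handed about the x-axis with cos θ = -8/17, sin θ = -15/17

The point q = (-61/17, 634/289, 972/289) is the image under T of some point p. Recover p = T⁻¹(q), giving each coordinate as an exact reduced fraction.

p = (-2, -4, -3)

T1 = [8/17 0 15/17 0; 0 1 0 0; -15/17 0 8/17 0; 0 0 0 1]
T2·T1 = [8/17 0 15/17 0; -225/289 -8/17 120/289 0; 120/289 -15/17 -64/289 0; 0 0 0 1]
det M = 1; M⁻¹ = [8/17 -225/289 120/289 0; 0 -8/17 -15/17 0; 15/17 120/289 -64/289 0; 0 0 0 1]
M⁻¹ · (-61/17, 634/289, 972/289)ᵀ = (-2, -4, -3)ᵀ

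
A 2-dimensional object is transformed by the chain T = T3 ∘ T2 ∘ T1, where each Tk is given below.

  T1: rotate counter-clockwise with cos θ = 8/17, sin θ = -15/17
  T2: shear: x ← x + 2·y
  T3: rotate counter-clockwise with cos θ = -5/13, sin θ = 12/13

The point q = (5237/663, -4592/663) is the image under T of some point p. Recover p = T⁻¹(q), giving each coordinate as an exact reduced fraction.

p = (4, -7/3)

T1 = [8/17 15/17 0; -15/17 8/17 0; 0 0 1]
T2·T1 = [-22/17 31/17 0; -15/17 8/17 0; 0 0 1]
T3·…·T1 = [290/221 -251/221 0; -189/221 332/221 0; 0 0 1]
det M = 1; M⁻¹ = [332/221 251/221 0; 189/221 290/221 0; 0 0 1]
M⁻¹ · (5237/663, -4592/663)ᵀ = (4, -7/3)ᵀ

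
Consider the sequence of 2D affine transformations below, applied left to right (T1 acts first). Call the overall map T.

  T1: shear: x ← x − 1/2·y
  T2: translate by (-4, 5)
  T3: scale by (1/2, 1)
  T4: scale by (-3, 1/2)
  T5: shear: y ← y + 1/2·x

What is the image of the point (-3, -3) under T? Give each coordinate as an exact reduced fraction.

T(p) = (33/4, 41/8)

T1 shear: x ← x − 1/2·y: (-3, -3) → (-3/2, -3)
T2 translate by (-4, 5): (-3/2, -3) → (-11/2, 2)
T3 scale by (1/2, 1): (-11/2, 2) → (-11/4, 2)
T4 scale by (-3, 1/2): (-11/4, 2) → (33/4, 1)
T5 shear: y ← y + 1/2·x: (33/4, 1) → (33/4, 41/8)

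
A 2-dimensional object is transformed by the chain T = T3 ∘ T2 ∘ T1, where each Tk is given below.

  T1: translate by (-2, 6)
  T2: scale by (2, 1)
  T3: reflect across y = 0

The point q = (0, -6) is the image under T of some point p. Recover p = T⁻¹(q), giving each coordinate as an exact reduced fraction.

p = (2, 0)

T1 = [1 0 -2; 0 1 6; 0 0 1]
T2·T1 = [2 0 -4; 0 1 6; 0 0 1]
T3·…·T1 = [2 0 -4; 0 -1 -6; 0 0 1]
det M = -2; M⁻¹ = [1/2 0 2; 0 -1 -6; 0 0 1]
M⁻¹ · (0, -6)ᵀ = (2, 0)ᵀ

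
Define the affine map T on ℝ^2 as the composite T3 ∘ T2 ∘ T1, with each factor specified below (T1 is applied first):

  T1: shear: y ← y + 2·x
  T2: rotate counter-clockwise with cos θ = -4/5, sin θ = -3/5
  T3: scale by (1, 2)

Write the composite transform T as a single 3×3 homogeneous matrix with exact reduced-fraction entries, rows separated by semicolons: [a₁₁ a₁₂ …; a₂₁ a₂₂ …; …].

T1 = [1 0 0; 2 1 0; 0 0 1]
T2·T1 = [2/5 3/5 0; -11/5 -4/5 0; 0 0 1]
T3·…·T1 = [2/5 3/5 0; -22/5 -8/5 0; 0 0 1]

T = [2/5 3/5 0; -22/5 -8/5 0; 0 0 1]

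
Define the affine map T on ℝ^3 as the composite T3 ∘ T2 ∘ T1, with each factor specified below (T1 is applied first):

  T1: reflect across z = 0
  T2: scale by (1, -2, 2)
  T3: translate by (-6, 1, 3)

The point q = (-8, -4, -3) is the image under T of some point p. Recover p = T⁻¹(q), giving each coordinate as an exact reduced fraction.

T1 = [1 0 0 0; 0 1 0 0; 0 0 -1 0; 0 0 0 1]
T2·T1 = [1 0 0 0; 0 -2 0 0; 0 0 -2 0; 0 0 0 1]
T3·…·T1 = [1 0 0 -6; 0 -2 0 1; 0 0 -2 3; 0 0 0 1]
det M = 4; M⁻¹ = [1 0 0 6; 0 -1/2 0 1/2; 0 0 -1/2 3/2; 0 0 0 1]
M⁻¹ · (-8, -4, -3)ᵀ = (-2, 5/2, 3)ᵀ

p = (-2, 5/2, 3)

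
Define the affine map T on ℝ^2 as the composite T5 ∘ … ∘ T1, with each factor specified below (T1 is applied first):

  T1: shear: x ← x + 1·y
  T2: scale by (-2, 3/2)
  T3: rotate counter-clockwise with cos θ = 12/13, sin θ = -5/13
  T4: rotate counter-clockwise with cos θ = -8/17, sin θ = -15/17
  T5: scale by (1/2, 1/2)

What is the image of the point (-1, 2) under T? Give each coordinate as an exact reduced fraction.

T1 shear: x ← x + 1·y: (-1, 2) → (1, 2)
T2 scale by (-2, 3/2): (1, 2) → (-2, 3)
T3 rotate counter-clockwise with cos θ = 12/13, sin θ = -5/13: (-2, 3) → (-9/13, 46/13)
T4 rotate counter-clockwise with cos θ = -8/17, sin θ = -15/17: (-9/13, 46/13) → (762/221, -233/221)
T5 scale by (1/2, 1/2): (762/221, -233/221) → (381/221, -233/442)

T(p) = (381/221, -233/442)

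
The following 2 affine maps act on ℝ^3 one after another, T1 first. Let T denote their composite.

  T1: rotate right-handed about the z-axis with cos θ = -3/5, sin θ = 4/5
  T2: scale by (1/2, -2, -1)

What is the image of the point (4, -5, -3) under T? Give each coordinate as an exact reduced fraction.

T(p) = (4/5, -62/5, 3)

T1 rotate right-handed about the z-axis with cos θ = -3/5, sin θ = 4/5: (4, -5, -3) → (8/5, 31/5, -3)
T2 scale by (1/2, -2, -1): (8/5, 31/5, -3) → (4/5, -62/5, 3)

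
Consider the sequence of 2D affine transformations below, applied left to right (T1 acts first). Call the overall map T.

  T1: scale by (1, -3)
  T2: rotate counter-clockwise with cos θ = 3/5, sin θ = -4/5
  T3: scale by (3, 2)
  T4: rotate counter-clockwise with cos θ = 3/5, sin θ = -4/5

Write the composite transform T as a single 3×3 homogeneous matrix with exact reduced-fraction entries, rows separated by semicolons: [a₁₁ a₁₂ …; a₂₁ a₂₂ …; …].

T1 = [1 0 0; 0 -3 0; 0 0 1]
T2·T1 = [3/5 -12/5 0; -4/5 -9/5 0; 0 0 1]
T3·…·T1 = [9/5 -36/5 0; -8/5 -18/5 0; 0 0 1]
T4·…·T1 = [-1/5 -36/5 0; -12/5 18/5 0; 0 0 1]

T = [-1/5 -36/5 0; -12/5 18/5 0; 0 0 1]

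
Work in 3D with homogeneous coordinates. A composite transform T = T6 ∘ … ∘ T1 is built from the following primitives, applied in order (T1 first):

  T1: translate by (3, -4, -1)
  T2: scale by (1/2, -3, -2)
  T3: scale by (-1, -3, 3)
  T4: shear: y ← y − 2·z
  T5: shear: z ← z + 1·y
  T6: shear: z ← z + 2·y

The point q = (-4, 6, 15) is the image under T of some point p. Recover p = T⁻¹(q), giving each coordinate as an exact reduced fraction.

p = (5, 4, 3/2)

T1 = [1 0 0 3; 0 1 0 -4; 0 0 1 -1; 0 0 0 1]
T2·T1 = [1/2 0 0 3/2; 0 -3 0 12; 0 0 -2 2; 0 0 0 1]
T3·…·T1 = [-1/2 0 0 -3/2; 0 9 0 -36; 0 0 -6 6; 0 0 0 1]
T4·…·T1 = [-1/2 0 0 -3/2; 0 9 12 -48; 0 0 -6 6; 0 0 0 1]
T5·…·T1 = [-1/2 0 0 -3/2; 0 9 12 -48; 0 9 6 -42; 0 0 0 1]
T6·…·T1 = [-1/2 0 0 -3/2; 0 9 12 -48; 0 27 30 -138; 0 0 0 1]
det M = 27; M⁻¹ = [-2 0 0 -3; 0 -5/9 2/9 4; 0 1/2 -1/6 1; 0 0 0 1]
M⁻¹ · (-4, 6, 15)ᵀ = (5, 4, 3/2)ᵀ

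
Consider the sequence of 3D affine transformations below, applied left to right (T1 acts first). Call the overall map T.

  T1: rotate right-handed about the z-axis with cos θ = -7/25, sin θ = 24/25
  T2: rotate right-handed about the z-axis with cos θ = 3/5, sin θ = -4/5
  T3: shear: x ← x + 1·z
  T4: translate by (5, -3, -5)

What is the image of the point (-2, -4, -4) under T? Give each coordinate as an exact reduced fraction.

T1 rotate right-handed about the z-axis with cos θ = -7/25, sin θ = 24/25: (-2, -4, -4) → (22/5, -4/5, -4)
T2 rotate right-handed about the z-axis with cos θ = 3/5, sin θ = -4/5: (22/5, -4/5, -4) → (2, -4, -4)
T3 shear: x ← x + 1·z: (2, -4, -4) → (-2, -4, -4)
T4 translate by (5, -3, -5): (-2, -4, -4) → (3, -7, -9)

T(p) = (3, -7, -9)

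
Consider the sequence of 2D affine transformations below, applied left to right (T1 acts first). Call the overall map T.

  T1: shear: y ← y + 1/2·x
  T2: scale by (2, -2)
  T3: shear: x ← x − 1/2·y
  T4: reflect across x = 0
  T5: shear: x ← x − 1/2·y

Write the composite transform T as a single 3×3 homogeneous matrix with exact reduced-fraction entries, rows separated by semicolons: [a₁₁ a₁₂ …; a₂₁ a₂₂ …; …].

T1 = [1 0 0; 1/2 1 0; 0 0 1]
T2·T1 = [2 0 0; -1 -2 0; 0 0 1]
T3·…·T1 = [5/2 1 0; -1 -2 0; 0 0 1]
T4·…·T1 = [-5/2 -1 0; -1 -2 0; 0 0 1]
T5·…·T1 = [-2 0 0; -1 -2 0; 0 0 1]

T = [-2 0 0; -1 -2 0; 0 0 1]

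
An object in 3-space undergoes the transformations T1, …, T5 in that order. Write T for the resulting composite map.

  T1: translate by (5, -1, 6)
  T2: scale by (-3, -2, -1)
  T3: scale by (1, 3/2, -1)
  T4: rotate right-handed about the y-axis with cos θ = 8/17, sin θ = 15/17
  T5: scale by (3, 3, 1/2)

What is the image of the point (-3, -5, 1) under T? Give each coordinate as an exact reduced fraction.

T1 translate by (5, -1, 6): (-3, -5, 1) → (2, -6, 7)
T2 scale by (-3, -2, -1): (2, -6, 7) → (-6, 12, -7)
T3 scale by (1, 3/2, -1): (-6, 12, -7) → (-6, 18, 7)
T4 rotate right-handed about the y-axis with cos θ = 8/17, sin θ = 15/17: (-6, 18, 7) → (57/17, 18, 146/17)
T5 scale by (3, 3, 1/2): (57/17, 18, 146/17) → (171/17, 54, 73/17)

T(p) = (171/17, 54, 73/17)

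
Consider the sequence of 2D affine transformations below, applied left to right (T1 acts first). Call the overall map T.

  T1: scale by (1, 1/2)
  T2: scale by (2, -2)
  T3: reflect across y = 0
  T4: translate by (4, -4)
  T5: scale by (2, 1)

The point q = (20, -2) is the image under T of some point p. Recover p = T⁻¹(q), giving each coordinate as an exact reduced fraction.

p = (3, 2)

T1 = [1 0 0; 0 1/2 0; 0 0 1]
T2·T1 = [2 0 0; 0 -1 0; 0 0 1]
T3·…·T1 = [2 0 0; 0 1 0; 0 0 1]
T4·…·T1 = [2 0 4; 0 1 -4; 0 0 1]
T5·…·T1 = [4 0 8; 0 1 -4; 0 0 1]
det M = 4; M⁻¹ = [1/4 0 -2; 0 1 4; 0 0 1]
M⁻¹ · (20, -2)ᵀ = (3, 2)ᵀ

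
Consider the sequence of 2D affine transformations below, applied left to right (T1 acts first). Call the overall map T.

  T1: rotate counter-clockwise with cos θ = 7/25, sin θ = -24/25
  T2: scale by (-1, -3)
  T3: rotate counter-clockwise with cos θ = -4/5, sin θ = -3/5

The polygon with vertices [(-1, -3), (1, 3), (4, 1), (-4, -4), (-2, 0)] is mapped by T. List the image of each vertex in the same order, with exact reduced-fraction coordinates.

T1 rotate counter-clockwise with cos θ = 7/25, sin θ = -24/25: (-1, -3) → (-79/25, 3/25); (1, 3) → (79/25, -3/25); (4, 1) → (52/25, -89/25); (-4, -4) → (-124/25, 68/25); (-2, 0) → (-14/25, 48/25)
T2 scale by (-1, -3): (-79/25, 3/25) → (79/25, -9/25); (79/25, -3/25) → (-79/25, 9/25); (52/25, -89/25) → (-52/25, 267/25); (-124/25, 68/25) → (124/25, -204/25); (-14/25, 48/25) → (14/25, -144/25)
T3 rotate counter-clockwise with cos θ = -4/5, sin θ = -3/5: (79/25, -9/25) → (-343/125, -201/125); (-79/25, 9/25) → (343/125, 201/125); (-52/25, 267/25) → (1009/125, -912/125); (124/25, -204/25) → (-1108/125, 444/125); (14/25, -144/25) → (-488/125, 534/125)

image vertices: (-343/125, -201/125), (343/125, 201/125), (1009/125, -912/125), (-1108/125, 444/125), (-488/125, 534/125)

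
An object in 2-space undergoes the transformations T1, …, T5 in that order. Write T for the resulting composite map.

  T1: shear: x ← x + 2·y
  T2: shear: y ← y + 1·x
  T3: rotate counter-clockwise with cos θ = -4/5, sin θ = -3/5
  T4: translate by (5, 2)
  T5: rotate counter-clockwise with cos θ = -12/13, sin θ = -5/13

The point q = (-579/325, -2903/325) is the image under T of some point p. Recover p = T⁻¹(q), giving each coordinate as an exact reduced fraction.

p = (-7/5, -1)

T1 = [1 2 0; 0 1 0; 0 0 1]
T2·T1 = [1 2 0; 1 3 0; 0 0 1]
T3·…·T1 = [-1/5 1/5 0; -7/5 -18/5 0; 0 0 1]
T4·…·T1 = [-1/5 1/5 5; -7/5 -18/5 2; 0 0 1]
T5·…·T1 = [-23/65 -102/65 -50/13; 89/65 211/65 -49/13; 0 0 1]
det M = 1; M⁻¹ = [211/65 102/65 92/5; -89/65 -23/65 -33/5; 0 0 1]
M⁻¹ · (-579/325, -2903/325)ᵀ = (-7/5, -1)ᵀ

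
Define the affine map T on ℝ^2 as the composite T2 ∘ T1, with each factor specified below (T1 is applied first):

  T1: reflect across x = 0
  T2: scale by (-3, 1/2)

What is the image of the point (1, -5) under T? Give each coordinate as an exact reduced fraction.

T1 reflect across x = 0: (1, -5) → (-1, -5)
T2 scale by (-3, 1/2): (-1, -5) → (3, -5/2)

T(p) = (3, -5/2)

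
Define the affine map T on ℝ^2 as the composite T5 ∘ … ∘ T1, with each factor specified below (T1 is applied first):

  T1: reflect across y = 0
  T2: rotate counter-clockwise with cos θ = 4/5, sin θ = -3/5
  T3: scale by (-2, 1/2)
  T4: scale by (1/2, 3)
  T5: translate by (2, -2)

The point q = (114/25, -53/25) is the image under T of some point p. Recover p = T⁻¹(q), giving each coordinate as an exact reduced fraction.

p = (-2, 8/5)

T1 = [1 0 0; 0 -1 0; 0 0 1]
T2·T1 = [4/5 -3/5 0; -3/5 -4/5 0; 0 0 1]
T3·…·T1 = [-8/5 6/5 0; -3/10 -2/5 0; 0 0 1]
T4·…·T1 = [-4/5 3/5 0; -9/10 -6/5 0; 0 0 1]
T5·…·T1 = [-4/5 3/5 2; -9/10 -6/5 -2; 0 0 1]
det M = 3/2; M⁻¹ = [-4/5 -2/5 4/5; 3/5 -8/15 -34/15; 0 0 1]
M⁻¹ · (114/25, -53/25)ᵀ = (-2, 8/5)ᵀ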